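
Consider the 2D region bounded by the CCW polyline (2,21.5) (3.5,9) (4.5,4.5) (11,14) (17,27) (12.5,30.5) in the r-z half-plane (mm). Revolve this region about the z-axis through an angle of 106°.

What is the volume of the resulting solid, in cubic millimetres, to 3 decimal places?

Volume = 2990.990 mm³

Profile (r,z), 6 vertices: (2,21.5) (3.5,9) (4.5,4.5) (11,14) (17,27) (12.5,30.5)
edge 0: (2,21.5)→(3.5,9)  cross = 2·9 − 3.5·21.5 = -57.2500; (r_i+r_j)·cross = 5.5·-57.2500 = -314.8750
edge 1: (3.5,9)→(4.5,4.5)  cross = 3.5·4.5 − 4.5·9 = -24.7500; (r_i+r_j)·cross = 8·-24.7500 = -198.0000
edge 2: (4.5,4.5)→(11,14)  cross = 4.5·14 − 11·4.5 = 13.5000; (r_i+r_j)·cross = 15.5·13.5000 = 209.2500
edge 3: (11,14)→(17,27)  cross = 11·27 − 17·14 = 59.0000; (r_i+r_j)·cross = 28·59.0000 = 1652.0000
edge 4: (17,27)→(12.5,30.5)  cross = 17·30.5 − 12.5·27 = 181.0000; (r_i+r_j)·cross = 29.5·181.0000 = 5339.5000
edge 5: (12.5,30.5)→(2,21.5)  cross = 12.5·21.5 − 2·30.5 = 207.7500; (r_i+r_j)·cross = 14.5·207.7500 = 3012.3750
Σcross = 379.2500 → A = |Σcross|/2 = 189.6250 mm²
Σ(r_i+r_j)·cross = 9700.2500 → first moment M = |Σ|/6 = 1616.7083
R_c = M/A = 1616.7083/189.6250 = 8.5258 mm
θ = 106° = 1.850049 rad
V = θ·R_c·A = 1.850049·8.5258·189.6250 = 2990.990 mm³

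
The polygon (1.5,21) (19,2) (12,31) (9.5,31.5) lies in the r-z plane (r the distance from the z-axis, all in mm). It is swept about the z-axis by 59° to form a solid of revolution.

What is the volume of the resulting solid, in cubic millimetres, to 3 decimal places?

Profile (r,z), 4 vertices: (1.5,21) (19,2) (12,31) (9.5,31.5)
edge 0: (1.5,21)→(19,2)  cross = 1.5·2 − 19·21 = -396.0000; (r_i+r_j)·cross = 20.5·-396.0000 = -8118.0000
edge 1: (19,2)→(12,31)  cross = 19·31 − 12·2 = 565.0000; (r_i+r_j)·cross = 31·565.0000 = 17515.0000
edge 2: (12,31)→(9.5,31.5)  cross = 12·31.5 − 9.5·31 = 83.5000; (r_i+r_j)·cross = 21.5·83.5000 = 1795.2500
edge 3: (9.5,31.5)→(1.5,21)  cross = 9.5·21 − 1.5·31.5 = 152.2500; (r_i+r_j)·cross = 11·152.2500 = 1674.7500
Σcross = 404.7500 → A = |Σcross|/2 = 202.3750 mm²
Σ(r_i+r_j)·cross = 12867.0000 → first moment M = |Σ|/6 = 2144.5000
R_c = M/A = 2144.5000/202.3750 = 10.5967 mm
θ = 59° = 1.029744 rad
V = θ·R_c·A = 1.029744·10.5967·202.3750 = 2208.287 mm³

Volume = 2208.287 mm³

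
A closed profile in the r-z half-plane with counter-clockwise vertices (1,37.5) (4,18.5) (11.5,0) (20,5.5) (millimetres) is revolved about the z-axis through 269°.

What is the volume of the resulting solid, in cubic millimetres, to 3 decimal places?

Volume = 10697.998 mm³

Profile (r,z), 4 vertices: (1,37.5) (4,18.5) (11.5,0) (20,5.5)
edge 0: (1,37.5)→(4,18.5)  cross = 1·18.5 − 4·37.5 = -131.5000; (r_i+r_j)·cross = 5·-131.5000 = -657.5000
edge 1: (4,18.5)→(11.5,0)  cross = 4·0 − 11.5·18.5 = -212.7500; (r_i+r_j)·cross = 15.5·-212.7500 = -3297.6250
edge 2: (11.5,0)→(20,5.5)  cross = 11.5·5.5 − 20·0 = 63.2500; (r_i+r_j)·cross = 31.5·63.2500 = 1992.3750
edge 3: (20,5.5)→(1,37.5)  cross = 20·37.5 − 1·5.5 = 744.5000; (r_i+r_j)·cross = 21·744.5000 = 15634.5000
Σcross = 463.5000 → A = |Σcross|/2 = 231.7500 mm²
Σ(r_i+r_j)·cross = 13671.7500 → first moment M = |Σ|/6 = 2278.6250
R_c = M/A = 2278.6250/231.7500 = 9.8323 mm
θ = 269° = 4.694936 rad
V = θ·R_c·A = 4.694936·9.8323·231.7500 = 10697.998 mm³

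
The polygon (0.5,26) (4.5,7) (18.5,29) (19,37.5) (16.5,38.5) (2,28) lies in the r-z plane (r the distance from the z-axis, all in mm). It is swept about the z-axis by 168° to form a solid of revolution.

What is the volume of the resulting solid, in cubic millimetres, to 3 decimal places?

Profile (r,z), 6 vertices: (0.5,26) (4.5,7) (18.5,29) (19,37.5) (16.5,38.5) (2,28)
edge 0: (0.5,26)→(4.5,7)  cross = 0.5·7 − 4.5·26 = -113.5000; (r_i+r_j)·cross = 5·-113.5000 = -567.5000
edge 1: (4.5,7)→(18.5,29)  cross = 4.5·29 − 18.5·7 = 1.0000; (r_i+r_j)·cross = 23·1.0000 = 23.0000
edge 2: (18.5,29)→(19,37.5)  cross = 18.5·37.5 − 19·29 = 142.7500; (r_i+r_j)·cross = 37.5·142.7500 = 5353.1250
edge 3: (19,37.5)→(16.5,38.5)  cross = 19·38.5 − 16.5·37.5 = 112.7500; (r_i+r_j)·cross = 35.5·112.7500 = 4002.6250
edge 4: (16.5,38.5)→(2,28)  cross = 16.5·28 − 2·38.5 = 385.0000; (r_i+r_j)·cross = 18.5·385.0000 = 7122.5000
edge 5: (2,28)→(0.5,26)  cross = 2·26 − 0.5·28 = 38.0000; (r_i+r_j)·cross = 2.5·38.0000 = 95.0000
Σcross = 566.0000 → A = |Σcross|/2 = 283.0000 mm²
Σ(r_i+r_j)·cross = 16028.7500 → first moment M = |Σ|/6 = 2671.4583
R_c = M/A = 2671.4583/283.0000 = 9.4398 mm
θ = 168° = 2.932153 rad
V = θ·R_c·A = 2.932153·9.4398·283.0000 = 7833.125 mm³

Volume = 7833.125 mm³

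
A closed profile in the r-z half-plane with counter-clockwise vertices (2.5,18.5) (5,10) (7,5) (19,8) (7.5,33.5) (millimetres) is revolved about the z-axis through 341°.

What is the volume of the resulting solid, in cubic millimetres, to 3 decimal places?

Volume = 13655.884 mm³

Profile (r,z), 5 vertices: (2.5,18.5) (5,10) (7,5) (19,8) (7.5,33.5)
edge 0: (2.5,18.5)→(5,10)  cross = 2.5·10 − 5·18.5 = -67.5000; (r_i+r_j)·cross = 7.5·-67.5000 = -506.2500
edge 1: (5,10)→(7,5)  cross = 5·5 − 7·10 = -45.0000; (r_i+r_j)·cross = 12·-45.0000 = -540.0000
edge 2: (7,5)→(19,8)  cross = 7·8 − 19·5 = -39.0000; (r_i+r_j)·cross = 26·-39.0000 = -1014.0000
edge 3: (19,8)→(7.5,33.5)  cross = 19·33.5 − 7.5·8 = 576.5000; (r_i+r_j)·cross = 26.5·576.5000 = 15277.2500
edge 4: (7.5,33.5)→(2.5,18.5)  cross = 7.5·18.5 − 2.5·33.5 = 55.0000; (r_i+r_j)·cross = 10·55.0000 = 550.0000
Σcross = 480.0000 → A = |Σcross|/2 = 240.0000 mm²
Σ(r_i+r_j)·cross = 13767.0000 → first moment M = |Σ|/6 = 2294.5000
R_c = M/A = 2294.5000/240.0000 = 9.5604 mm
θ = 341° = 5.951573 rad
V = θ·R_c·A = 5.951573·9.5604·240.0000 = 13655.884 mm³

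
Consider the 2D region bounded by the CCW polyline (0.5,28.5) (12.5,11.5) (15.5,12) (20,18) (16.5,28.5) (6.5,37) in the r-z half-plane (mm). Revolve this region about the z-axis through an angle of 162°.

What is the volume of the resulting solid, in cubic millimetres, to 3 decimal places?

Profile (r,z), 6 vertices: (0.5,28.5) (12.5,11.5) (15.5,12) (20,18) (16.5,28.5) (6.5,37)
edge 0: (0.5,28.5)→(12.5,11.5)  cross = 0.5·11.5 − 12.5·28.5 = -350.5000; (r_i+r_j)·cross = 13·-350.5000 = -4556.5000
edge 1: (12.5,11.5)→(15.5,12)  cross = 12.5·12 − 15.5·11.5 = -28.2500; (r_i+r_j)·cross = 28·-28.2500 = -791.0000
edge 2: (15.5,12)→(20,18)  cross = 15.5·18 − 20·12 = 39.0000; (r_i+r_j)·cross = 35.5·39.0000 = 1384.5000
edge 3: (20,18)→(16.5,28.5)  cross = 20·28.5 − 16.5·18 = 273.0000; (r_i+r_j)·cross = 36.5·273.0000 = 9964.5000
edge 4: (16.5,28.5)→(6.5,37)  cross = 16.5·37 − 6.5·28.5 = 425.2500; (r_i+r_j)·cross = 23·425.2500 = 9780.7500
edge 5: (6.5,37)→(0.5,28.5)  cross = 6.5·28.5 − 0.5·37 = 166.7500; (r_i+r_j)·cross = 7·166.7500 = 1167.2500
Σcross = 525.2500 → A = |Σcross|/2 = 262.6250 mm²
Σ(r_i+r_j)·cross = 16949.5000 → first moment M = |Σ|/6 = 2824.9167
R_c = M/A = 2824.9167/262.6250 = 10.7565 mm
θ = 162° = 2.827433 rad
V = θ·R_c·A = 2.827433·10.7565·262.6250 = 7987.264 mm³

Volume = 7987.264 mm³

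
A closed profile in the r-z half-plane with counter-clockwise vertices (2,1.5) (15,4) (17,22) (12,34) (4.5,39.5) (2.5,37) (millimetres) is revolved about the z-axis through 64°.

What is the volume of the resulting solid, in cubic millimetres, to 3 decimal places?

Profile (r,z), 6 vertices: (2,1.5) (15,4) (17,22) (12,34) (4.5,39.5) (2.5,37)
edge 0: (2,1.5)→(15,4)  cross = 2·4 − 15·1.5 = -14.5000; (r_i+r_j)·cross = 17·-14.5000 = -246.5000
edge 1: (15,4)→(17,22)  cross = 15·22 − 17·4 = 262.0000; (r_i+r_j)·cross = 32·262.0000 = 8384.0000
edge 2: (17,22)→(12,34)  cross = 17·34 − 12·22 = 314.0000; (r_i+r_j)·cross = 29·314.0000 = 9106.0000
edge 3: (12,34)→(4.5,39.5)  cross = 12·39.5 − 4.5·34 = 321.0000; (r_i+r_j)·cross = 16.5·321.0000 = 5296.5000
edge 4: (4.5,39.5)→(2.5,37)  cross = 4.5·37 − 2.5·39.5 = 67.7500; (r_i+r_j)·cross = 7·67.7500 = 474.2500
edge 5: (2.5,37)→(2,1.5)  cross = 2.5·1.5 − 2·37 = -70.2500; (r_i+r_j)·cross = 4.5·-70.2500 = -316.1250
Σcross = 880.0000 → A = |Σcross|/2 = 440.0000 mm²
Σ(r_i+r_j)·cross = 22698.1250 → first moment M = |Σ|/6 = 3783.0208
R_c = M/A = 3783.0208/440.0000 = 8.5978 mm
θ = 64° = 1.117011 rad
V = θ·R_c·A = 1.117011·8.5978·440.0000 = 4225.675 mm³

Volume = 4225.675 mm³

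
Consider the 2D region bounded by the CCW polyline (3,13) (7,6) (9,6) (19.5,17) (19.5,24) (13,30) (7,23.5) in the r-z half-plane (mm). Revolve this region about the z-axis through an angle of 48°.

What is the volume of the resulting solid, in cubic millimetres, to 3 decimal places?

Profile (r,z), 7 vertices: (3,13) (7,6) (9,6) (19.5,17) (19.5,24) (13,30) (7,23.5)
edge 0: (3,13)→(7,6)  cross = 3·6 − 7·13 = -73.0000; (r_i+r_j)·cross = 10·-73.0000 = -730.0000
edge 1: (7,6)→(9,6)  cross = 7·6 − 9·6 = -12.0000; (r_i+r_j)·cross = 16·-12.0000 = -192.0000
edge 2: (9,6)→(19.5,17)  cross = 9·17 − 19.5·6 = 36.0000; (r_i+r_j)·cross = 28.5·36.0000 = 1026.0000
edge 3: (19.5,17)→(19.5,24)  cross = 19.5·24 − 19.5·17 = 136.5000; (r_i+r_j)·cross = 39·136.5000 = 5323.5000
edge 4: (19.5,24)→(13,30)  cross = 19.5·30 − 13·24 = 273.0000; (r_i+r_j)·cross = 32.5·273.0000 = 8872.5000
edge 5: (13,30)→(7,23.5)  cross = 13·23.5 − 7·30 = 95.5000; (r_i+r_j)·cross = 20·95.5000 = 1910.0000
edge 6: (7,23.5)→(3,13)  cross = 7·13 − 3·23.5 = 20.5000; (r_i+r_j)·cross = 10·20.5000 = 205.0000
Σcross = 476.5000 → A = |Σcross|/2 = 238.2500 mm²
Σ(r_i+r_j)·cross = 16415.0000 → first moment M = |Σ|/6 = 2735.8333
R_c = M/A = 2735.8333/238.2500 = 11.4830 mm
θ = 48° = 0.837758 rad
V = θ·R_c·A = 0.837758·11.4830·238.2500 = 2291.966 mm³

Volume = 2291.966 mm³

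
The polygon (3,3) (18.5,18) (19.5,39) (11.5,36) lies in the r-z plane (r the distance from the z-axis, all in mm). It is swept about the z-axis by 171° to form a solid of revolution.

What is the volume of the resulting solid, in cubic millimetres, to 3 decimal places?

Profile (r,z), 4 vertices: (3,3) (18.5,18) (19.5,39) (11.5,36)
edge 0: (3,3)→(18.5,18)  cross = 3·18 − 18.5·3 = -1.5000; (r_i+r_j)·cross = 21.5·-1.5000 = -32.2500
edge 1: (18.5,18)→(19.5,39)  cross = 18.5·39 − 19.5·18 = 370.5000; (r_i+r_j)·cross = 38·370.5000 = 14079.0000
edge 2: (19.5,39)→(11.5,36)  cross = 19.5·36 − 11.5·39 = 253.5000; (r_i+r_j)·cross = 31·253.5000 = 7858.5000
edge 3: (11.5,36)→(3,3)  cross = 11.5·3 − 3·36 = -73.5000; (r_i+r_j)·cross = 14.5·-73.5000 = -1065.7500
Σcross = 549.0000 → A = |Σcross|/2 = 274.5000 mm²
Σ(r_i+r_j)·cross = 20839.5000 → first moment M = |Σ|/6 = 3473.2500
R_c = M/A = 3473.2500/274.5000 = 12.6530 mm
θ = 171° = 2.984513 rad
V = θ·R_c·A = 2.984513·12.6530·274.5000 = 10365.960 mm³

Volume = 10365.960 mm³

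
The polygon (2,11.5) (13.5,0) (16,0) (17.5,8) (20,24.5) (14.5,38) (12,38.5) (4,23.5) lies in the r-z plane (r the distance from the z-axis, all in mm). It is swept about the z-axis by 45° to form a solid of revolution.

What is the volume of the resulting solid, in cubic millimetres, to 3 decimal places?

Profile (r,z), 8 vertices: (2,11.5) (13.5,0) (16,0) (17.5,8) (20,24.5) (14.5,38) (12,38.5) (4,23.5)
edge 0: (2,11.5)→(13.5,0)  cross = 2·0 − 13.5·11.5 = -155.2500; (r_i+r_j)·cross = 15.5·-155.2500 = -2406.3750
edge 1: (13.5,0)→(16,0)  cross = 13.5·0 − 16·0 = 0.0000; (r_i+r_j)·cross = 29.5·0.0000 = 0.0000
edge 2: (16,0)→(17.5,8)  cross = 16·8 − 17.5·0 = 128.0000; (r_i+r_j)·cross = 33.5·128.0000 = 4288.0000
edge 3: (17.5,8)→(20,24.5)  cross = 17.5·24.5 − 20·8 = 268.7500; (r_i+r_j)·cross = 37.5·268.7500 = 10078.1250
edge 4: (20,24.5)→(14.5,38)  cross = 20·38 − 14.5·24.5 = 404.7500; (r_i+r_j)·cross = 34.5·404.7500 = 13963.8750
edge 5: (14.5,38)→(12,38.5)  cross = 14.5·38.5 − 12·38 = 102.2500; (r_i+r_j)·cross = 26.5·102.2500 = 2709.6250
edge 6: (12,38.5)→(4,23.5)  cross = 12·23.5 − 4·38.5 = 128.0000; (r_i+r_j)·cross = 16·128.0000 = 2048.0000
edge 7: (4,23.5)→(2,11.5)  cross = 4·11.5 − 2·23.5 = -1.0000; (r_i+r_j)·cross = 6·-1.0000 = -6.0000
Σcross = 875.5000 → A = |Σcross|/2 = 437.7500 mm²
Σ(r_i+r_j)·cross = 30675.2500 → first moment M = |Σ|/6 = 5112.5417
R_c = M/A = 5112.5417/437.7500 = 11.6791 mm
θ = 45° = 0.785398 rad
V = θ·R_c·A = 0.785398·11.6791·437.7500 = 4015.381 mm³

Volume = 4015.381 mm³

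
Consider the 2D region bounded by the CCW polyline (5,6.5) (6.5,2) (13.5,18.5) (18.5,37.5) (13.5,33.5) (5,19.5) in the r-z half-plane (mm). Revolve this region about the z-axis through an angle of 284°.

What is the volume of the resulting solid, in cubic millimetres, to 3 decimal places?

Volume = 9496.691 mm³

Profile (r,z), 6 vertices: (5,6.5) (6.5,2) (13.5,18.5) (18.5,37.5) (13.5,33.5) (5,19.5)
edge 0: (5,6.5)→(6.5,2)  cross = 5·2 − 6.5·6.5 = -32.2500; (r_i+r_j)·cross = 11.5·-32.2500 = -370.8750
edge 1: (6.5,2)→(13.5,18.5)  cross = 6.5·18.5 − 13.5·2 = 93.2500; (r_i+r_j)·cross = 20·93.2500 = 1865.0000
edge 2: (13.5,18.5)→(18.5,37.5)  cross = 13.5·37.5 − 18.5·18.5 = 164.0000; (r_i+r_j)·cross = 32·164.0000 = 5248.0000
edge 3: (18.5,37.5)→(13.5,33.5)  cross = 18.5·33.5 − 13.5·37.5 = 113.5000; (r_i+r_j)·cross = 32·113.5000 = 3632.0000
edge 4: (13.5,33.5)→(5,19.5)  cross = 13.5·19.5 − 5·33.5 = 95.7500; (r_i+r_j)·cross = 18.5·95.7500 = 1771.3750
edge 5: (5,19.5)→(5,6.5)  cross = 5·6.5 − 5·19.5 = -65.0000; (r_i+r_j)·cross = 10·-65.0000 = -650.0000
Σcross = 369.2500 → A = |Σcross|/2 = 184.6250 mm²
Σ(r_i+r_j)·cross = 11495.5000 → first moment M = |Σ|/6 = 1915.9167
R_c = M/A = 1915.9167/184.6250 = 10.3773 mm
θ = 284° = 4.956735 rad
V = θ·R_c·A = 4.956735·10.3773·184.6250 = 9496.691 mm³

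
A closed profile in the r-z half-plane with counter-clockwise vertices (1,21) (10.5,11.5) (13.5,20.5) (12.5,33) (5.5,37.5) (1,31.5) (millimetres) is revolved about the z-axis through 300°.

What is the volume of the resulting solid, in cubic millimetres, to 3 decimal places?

Profile (r,z), 6 vertices: (1,21) (10.5,11.5) (13.5,20.5) (12.5,33) (5.5,37.5) (1,31.5)
edge 0: (1,21)→(10.5,11.5)  cross = 1·11.5 − 10.5·21 = -209.0000; (r_i+r_j)·cross = 11.5·-209.0000 = -2403.5000
edge 1: (10.5,11.5)→(13.5,20.5)  cross = 10.5·20.5 − 13.5·11.5 = 60.0000; (r_i+r_j)·cross = 24·60.0000 = 1440.0000
edge 2: (13.5,20.5)→(12.5,33)  cross = 13.5·33 − 12.5·20.5 = 189.2500; (r_i+r_j)·cross = 26·189.2500 = 4920.5000
edge 3: (12.5,33)→(5.5,37.5)  cross = 12.5·37.5 − 5.5·33 = 287.2500; (r_i+r_j)·cross = 18·287.2500 = 5170.5000
edge 4: (5.5,37.5)→(1,31.5)  cross = 5.5·31.5 − 1·37.5 = 135.7500; (r_i+r_j)·cross = 6.5·135.7500 = 882.3750
edge 5: (1,31.5)→(1,21)  cross = 1·21 − 1·31.5 = -10.5000; (r_i+r_j)·cross = 2·-10.5000 = -21.0000
Σcross = 452.7500 → A = |Σcross|/2 = 226.3750 mm²
Σ(r_i+r_j)·cross = 9988.8750 → first moment M = |Σ|/6 = 1664.8125
R_c = M/A = 1664.8125/226.3750 = 7.3542 mm
θ = 300° = 5.235988 rad
V = θ·R_c·A = 5.235988·7.3542·226.3750 = 8716.938 mm³

Volume = 8716.938 mm³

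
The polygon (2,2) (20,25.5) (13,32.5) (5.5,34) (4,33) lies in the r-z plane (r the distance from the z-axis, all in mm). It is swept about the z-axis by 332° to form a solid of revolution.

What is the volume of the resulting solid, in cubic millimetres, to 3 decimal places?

Profile (r,z), 5 vertices: (2,2) (20,25.5) (13,32.5) (5.5,34) (4,33)
edge 0: (2,2)→(20,25.5)  cross = 2·25.5 − 20·2 = 11.0000; (r_i+r_j)·cross = 22·11.0000 = 242.0000
edge 1: (20,25.5)→(13,32.5)  cross = 20·32.5 − 13·25.5 = 318.5000; (r_i+r_j)·cross = 33·318.5000 = 10510.5000
edge 2: (13,32.5)→(5.5,34)  cross = 13·34 − 5.5·32.5 = 263.2500; (r_i+r_j)·cross = 18.5·263.2500 = 4870.1250
edge 3: (5.5,34)→(4,33)  cross = 5.5·33 − 4·34 = 45.5000; (r_i+r_j)·cross = 9.5·45.5000 = 432.2500
edge 4: (4,33)→(2,2)  cross = 4·2 − 2·33 = -58.0000; (r_i+r_j)·cross = 6·-58.0000 = -348.0000
Σcross = 580.2500 → A = |Σcross|/2 = 290.1250 mm²
Σ(r_i+r_j)·cross = 15706.8750 → first moment M = |Σ|/6 = 2617.8125
R_c = M/A = 2617.8125/290.1250 = 9.0231 mm
θ = 332° = 5.794493 rad
V = θ·R_c·A = 5.794493·9.0231·290.1250 = 15168.897 mm³

Volume = 15168.897 mm³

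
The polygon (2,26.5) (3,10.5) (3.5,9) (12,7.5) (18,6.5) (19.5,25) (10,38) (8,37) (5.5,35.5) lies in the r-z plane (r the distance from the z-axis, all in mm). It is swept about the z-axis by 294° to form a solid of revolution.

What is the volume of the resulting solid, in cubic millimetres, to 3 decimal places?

Profile (r,z), 9 vertices: (2,26.5) (3,10.5) (3.5,9) (12,7.5) (18,6.5) (19.5,25) (10,38) (8,37) (5.5,35.5)
edge 0: (2,26.5)→(3,10.5)  cross = 2·10.5 − 3·26.5 = -58.5000; (r_i+r_j)·cross = 5·-58.5000 = -292.5000
edge 1: (3,10.5)→(3.5,9)  cross = 3·9 − 3.5·10.5 = -9.7500; (r_i+r_j)·cross = 6.5·-9.7500 = -63.3750
edge 2: (3.5,9)→(12,7.5)  cross = 3.5·7.5 − 12·9 = -81.7500; (r_i+r_j)·cross = 15.5·-81.7500 = -1267.1250
edge 3: (12,7.5)→(18,6.5)  cross = 12·6.5 − 18·7.5 = -57.0000; (r_i+r_j)·cross = 30·-57.0000 = -1710.0000
edge 4: (18,6.5)→(19.5,25)  cross = 18·25 − 19.5·6.5 = 323.2500; (r_i+r_j)·cross = 37.5·323.2500 = 12121.8750
edge 5: (19.5,25)→(10,38)  cross = 19.5·38 − 10·25 = 491.0000; (r_i+r_j)·cross = 29.5·491.0000 = 14484.5000
edge 6: (10,38)→(8,37)  cross = 10·37 − 8·38 = 66.0000; (r_i+r_j)·cross = 18·66.0000 = 1188.0000
edge 7: (8,37)→(5.5,35.5)  cross = 8·35.5 − 5.5·37 = 80.5000; (r_i+r_j)·cross = 13.5·80.5000 = 1086.7500
edge 8: (5.5,35.5)→(2,26.5)  cross = 5.5·26.5 − 2·35.5 = 74.7500; (r_i+r_j)·cross = 7.5·74.7500 = 560.6250
Σcross = 828.5000 → A = |Σcross|/2 = 414.2500 mm²
Σ(r_i+r_j)·cross = 26108.7500 → first moment M = |Σ|/6 = 4351.4583
R_c = M/A = 4351.4583/414.2500 = 10.5044 mm
θ = 294° = 5.131268 rad
V = θ·R_c·A = 5.131268·10.5044·414.2500 = 22328.499 mm³

Volume = 22328.499 mm³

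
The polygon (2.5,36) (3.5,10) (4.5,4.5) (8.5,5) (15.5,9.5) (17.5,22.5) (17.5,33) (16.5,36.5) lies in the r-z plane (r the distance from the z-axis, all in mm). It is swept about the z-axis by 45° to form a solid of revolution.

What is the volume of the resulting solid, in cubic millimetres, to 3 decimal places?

Profile (r,z), 8 vertices: (2.5,36) (3.5,10) (4.5,4.5) (8.5,5) (15.5,9.5) (17.5,22.5) (17.5,33) (16.5,36.5)
edge 0: (2.5,36)→(3.5,10)  cross = 2.5·10 − 3.5·36 = -101.0000; (r_i+r_j)·cross = 6·-101.0000 = -606.0000
edge 1: (3.5,10)→(4.5,4.5)  cross = 3.5·4.5 − 4.5·10 = -29.2500; (r_i+r_j)·cross = 8·-29.2500 = -234.0000
edge 2: (4.5,4.5)→(8.5,5)  cross = 4.5·5 − 8.5·4.5 = -15.7500; (r_i+r_j)·cross = 13·-15.7500 = -204.7500
edge 3: (8.5,5)→(15.5,9.5)  cross = 8.5·9.5 − 15.5·5 = 3.2500; (r_i+r_j)·cross = 24·3.2500 = 78.0000
edge 4: (15.5,9.5)→(17.5,22.5)  cross = 15.5·22.5 − 17.5·9.5 = 182.5000; (r_i+r_j)·cross = 33·182.5000 = 6022.5000
edge 5: (17.5,22.5)→(17.5,33)  cross = 17.5·33 − 17.5·22.5 = 183.7500; (r_i+r_j)·cross = 35·183.7500 = 6431.2500
edge 6: (17.5,33)→(16.5,36.5)  cross = 17.5·36.5 − 16.5·33 = 94.2500; (r_i+r_j)·cross = 34·94.2500 = 3204.5000
edge 7: (16.5,36.5)→(2.5,36)  cross = 16.5·36 − 2.5·36.5 = 502.7500; (r_i+r_j)·cross = 19·502.7500 = 9552.2500
Σcross = 820.5000 → A = |Σcross|/2 = 410.2500 mm²
Σ(r_i+r_j)·cross = 24243.7500 → first moment M = |Σ|/6 = 4040.6250
R_c = M/A = 4040.6250/410.2500 = 9.8492 mm
θ = 45° = 0.785398 rad
V = θ·R_c·A = 0.785398·9.8492·410.2500 = 3173.499 mm³

Volume = 3173.499 mm³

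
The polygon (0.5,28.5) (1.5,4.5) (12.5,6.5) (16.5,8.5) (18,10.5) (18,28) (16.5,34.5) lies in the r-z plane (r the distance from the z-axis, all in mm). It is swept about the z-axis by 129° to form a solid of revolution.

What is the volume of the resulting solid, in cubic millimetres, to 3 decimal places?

Profile (r,z), 7 vertices: (0.5,28.5) (1.5,4.5) (12.5,6.5) (16.5,8.5) (18,10.5) (18,28) (16.5,34.5)
edge 0: (0.5,28.5)→(1.5,4.5)  cross = 0.5·4.5 − 1.5·28.5 = -40.5000; (r_i+r_j)·cross = 2·-40.5000 = -81.0000
edge 1: (1.5,4.5)→(12.5,6.5)  cross = 1.5·6.5 − 12.5·4.5 = -46.5000; (r_i+r_j)·cross = 14·-46.5000 = -651.0000
edge 2: (12.5,6.5)→(16.5,8.5)  cross = 12.5·8.5 − 16.5·6.5 = -1.0000; (r_i+r_j)·cross = 29·-1.0000 = -29.0000
edge 3: (16.5,8.5)→(18,10.5)  cross = 16.5·10.5 − 18·8.5 = 20.2500; (r_i+r_j)·cross = 34.5·20.2500 = 698.6250
edge 4: (18,10.5)→(18,28)  cross = 18·28 − 18·10.5 = 315.0000; (r_i+r_j)·cross = 36·315.0000 = 11340.0000
edge 5: (18,28)→(16.5,34.5)  cross = 18·34.5 − 16.5·28 = 159.0000; (r_i+r_j)·cross = 34.5·159.0000 = 5485.5000
edge 6: (16.5,34.5)→(0.5,28.5)  cross = 16.5·28.5 − 0.5·34.5 = 453.0000; (r_i+r_j)·cross = 17·453.0000 = 7701.0000
Σcross = 859.2500 → A = |Σcross|/2 = 429.6250 mm²
Σ(r_i+r_j)·cross = 24464.1250 → first moment M = |Σ|/6 = 4077.3542
R_c = M/A = 4077.3542/429.6250 = 9.4905 mm
θ = 129° = 2.251475 rad
V = θ·R_c·A = 2.251475·9.4905·429.6250 = 9180.060 mm³

Volume = 9180.060 mm³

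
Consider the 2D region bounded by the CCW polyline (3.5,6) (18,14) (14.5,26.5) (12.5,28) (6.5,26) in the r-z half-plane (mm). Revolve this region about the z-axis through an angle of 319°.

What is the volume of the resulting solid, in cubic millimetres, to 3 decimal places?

Profile (r,z), 5 vertices: (3.5,6) (18,14) (14.5,26.5) (12.5,28) (6.5,26)
edge 0: (3.5,6)→(18,14)  cross = 3.5·14 − 18·6 = -59.0000; (r_i+r_j)·cross = 21.5·-59.0000 = -1268.5000
edge 1: (18,14)→(14.5,26.5)  cross = 18·26.5 − 14.5·14 = 274.0000; (r_i+r_j)·cross = 32.5·274.0000 = 8905.0000
edge 2: (14.5,26.5)→(12.5,28)  cross = 14.5·28 − 12.5·26.5 = 74.7500; (r_i+r_j)·cross = 27·74.7500 = 2018.2500
edge 3: (12.5,28)→(6.5,26)  cross = 12.5·26 − 6.5·28 = 143.0000; (r_i+r_j)·cross = 19·143.0000 = 2717.0000
edge 4: (6.5,26)→(3.5,6)  cross = 6.5·6 − 3.5·26 = -52.0000; (r_i+r_j)·cross = 10·-52.0000 = -520.0000
Σcross = 380.7500 → A = |Σcross|/2 = 190.3750 mm²
Σ(r_i+r_j)·cross = 11851.7500 → first moment M = |Σ|/6 = 1975.2917
R_c = M/A = 1975.2917/190.3750 = 10.3758 mm
θ = 319° = 5.567600 rad
V = θ·R_c·A = 5.567600·10.3758·190.3750 = 10997.635 mm³

Volume = 10997.635 mm³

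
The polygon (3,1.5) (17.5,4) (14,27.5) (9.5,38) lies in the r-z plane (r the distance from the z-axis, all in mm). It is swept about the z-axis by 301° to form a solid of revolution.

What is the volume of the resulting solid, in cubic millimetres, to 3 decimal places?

Profile (r,z), 4 vertices: (3,1.5) (17.5,4) (14,27.5) (9.5,38)
edge 0: (3,1.5)→(17.5,4)  cross = 3·4 − 17.5·1.5 = -14.2500; (r_i+r_j)·cross = 20.5·-14.2500 = -292.1250
edge 1: (17.5,4)→(14,27.5)  cross = 17.5·27.5 − 14·4 = 425.2500; (r_i+r_j)·cross = 31.5·425.2500 = 13395.3750
edge 2: (14,27.5)→(9.5,38)  cross = 14·38 − 9.5·27.5 = 270.7500; (r_i+r_j)·cross = 23.5·270.7500 = 6362.6250
edge 3: (9.5,38)→(3,1.5)  cross = 9.5·1.5 − 3·38 = -99.7500; (r_i+r_j)·cross = 12.5·-99.7500 = -1246.8750
Σcross = 582.0000 → A = |Σcross|/2 = 291.0000 mm²
Σ(r_i+r_j)·cross = 18219.0000 → first moment M = |Σ|/6 = 3036.5000
R_c = M/A = 3036.5000/291.0000 = 10.4347 mm
θ = 301° = 5.253441 rad
V = θ·R_c·A = 5.253441·10.4347·291.0000 = 15952.074 mm³

Volume = 15952.074 mm³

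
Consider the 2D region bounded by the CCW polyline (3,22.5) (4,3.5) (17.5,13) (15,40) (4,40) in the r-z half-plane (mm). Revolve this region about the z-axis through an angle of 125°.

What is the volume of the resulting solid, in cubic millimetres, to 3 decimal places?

Profile (r,z), 5 vertices: (3,22.5) (4,3.5) (17.5,13) (15,40) (4,40)
edge 0: (3,22.5)→(4,3.5)  cross = 3·3.5 − 4·22.5 = -79.5000; (r_i+r_j)·cross = 7·-79.5000 = -556.5000
edge 1: (4,3.5)→(17.5,13)  cross = 4·13 − 17.5·3.5 = -9.2500; (r_i+r_j)·cross = 21.5·-9.2500 = -198.8750
edge 2: (17.5,13)→(15,40)  cross = 17.5·40 − 15·13 = 505.0000; (r_i+r_j)·cross = 32.5·505.0000 = 16412.5000
edge 3: (15,40)→(4,40)  cross = 15·40 − 4·40 = 440.0000; (r_i+r_j)·cross = 19·440.0000 = 8360.0000
edge 4: (4,40)→(3,22.5)  cross = 4·22.5 − 3·40 = -30.0000; (r_i+r_j)·cross = 7·-30.0000 = -210.0000
Σcross = 826.2500 → A = |Σcross|/2 = 413.1250 mm²
Σ(r_i+r_j)·cross = 23807.1250 → first moment M = |Σ|/6 = 3967.8542
R_c = M/A = 3967.8542/413.1250 = 9.6045 mm
θ = 125° = 2.181662 rad
V = θ·R_c·A = 2.181662·9.6045·413.1250 = 8656.515 mm³

Volume = 8656.515 mm³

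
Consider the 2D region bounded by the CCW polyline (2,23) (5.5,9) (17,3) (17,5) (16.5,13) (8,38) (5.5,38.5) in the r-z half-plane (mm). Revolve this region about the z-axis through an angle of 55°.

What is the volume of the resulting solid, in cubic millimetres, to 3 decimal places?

Profile (r,z), 7 vertices: (2,23) (5.5,9) (17,3) (17,5) (16.5,13) (8,38) (5.5,38.5)
edge 0: (2,23)→(5.5,9)  cross = 2·9 − 5.5·23 = -108.5000; (r_i+r_j)·cross = 7.5·-108.5000 = -813.7500
edge 1: (5.5,9)→(17,3)  cross = 5.5·3 − 17·9 = -136.5000; (r_i+r_j)·cross = 22.5·-136.5000 = -3071.2500
edge 2: (17,3)→(17,5)  cross = 17·5 − 17·3 = 34.0000; (r_i+r_j)·cross = 34·34.0000 = 1156.0000
edge 3: (17,5)→(16.5,13)  cross = 17·13 − 16.5·5 = 138.5000; (r_i+r_j)·cross = 33.5·138.5000 = 4639.7500
edge 4: (16.5,13)→(8,38)  cross = 16.5·38 − 8·13 = 523.0000; (r_i+r_j)·cross = 24.5·523.0000 = 12813.5000
edge 5: (8,38)→(5.5,38.5)  cross = 8·38.5 − 5.5·38 = 99.0000; (r_i+r_j)·cross = 13.5·99.0000 = 1336.5000
edge 6: (5.5,38.5)→(2,23)  cross = 5.5·23 − 2·38.5 = 49.5000; (r_i+r_j)·cross = 7.5·49.5000 = 371.2500
Σcross = 599.0000 → A = |Σcross|/2 = 299.5000 mm²
Σ(r_i+r_j)·cross = 16432.0000 → first moment M = |Σ|/6 = 2738.6667
R_c = M/A = 2738.6667/299.5000 = 9.1441 mm
θ = 55° = 0.959931 rad
V = θ·R_c·A = 0.959931·9.1441·299.5000 = 2628.931 mm³

Volume = 2628.931 mm³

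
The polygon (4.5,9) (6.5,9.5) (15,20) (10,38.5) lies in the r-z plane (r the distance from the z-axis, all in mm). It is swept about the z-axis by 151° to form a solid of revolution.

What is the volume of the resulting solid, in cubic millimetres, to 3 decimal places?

Volume = 3420.975 mm³

Profile (r,z), 4 vertices: (4.5,9) (6.5,9.5) (15,20) (10,38.5)
edge 0: (4.5,9)→(6.5,9.5)  cross = 4.5·9.5 − 6.5·9 = -15.7500; (r_i+r_j)·cross = 11·-15.7500 = -173.2500
edge 1: (6.5,9.5)→(15,20)  cross = 6.5·20 − 15·9.5 = -12.5000; (r_i+r_j)·cross = 21.5·-12.5000 = -268.7500
edge 2: (15,20)→(10,38.5)  cross = 15·38.5 − 10·20 = 377.5000; (r_i+r_j)·cross = 25·377.5000 = 9437.5000
edge 3: (10,38.5)→(4.5,9)  cross = 10·9 − 4.5·38.5 = -83.2500; (r_i+r_j)·cross = 14.5·-83.2500 = -1207.1250
Σcross = 266.0000 → A = |Σcross|/2 = 133.0000 mm²
Σ(r_i+r_j)·cross = 7788.3750 → first moment M = |Σ|/6 = 1298.0625
R_c = M/A = 1298.0625/133.0000 = 9.7599 mm
θ = 151° = 2.635447 rad
V = θ·R_c·A = 2.635447·9.7599·133.0000 = 3420.975 mm³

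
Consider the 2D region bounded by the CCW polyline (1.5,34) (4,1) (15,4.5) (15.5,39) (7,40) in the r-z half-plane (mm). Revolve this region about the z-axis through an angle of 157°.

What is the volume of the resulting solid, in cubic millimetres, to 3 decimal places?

Volume = 11121.824 mm³

Profile (r,z), 5 vertices: (1.5,34) (4,1) (15,4.5) (15.5,39) (7,40)
edge 0: (1.5,34)→(4,1)  cross = 1.5·1 − 4·34 = -134.5000; (r_i+r_j)·cross = 5.5·-134.5000 = -739.7500
edge 1: (4,1)→(15,4.5)  cross = 4·4.5 − 15·1 = 3.0000; (r_i+r_j)·cross = 19·3.0000 = 57.0000
edge 2: (15,4.5)→(15.5,39)  cross = 15·39 − 15.5·4.5 = 515.2500; (r_i+r_j)·cross = 30.5·515.2500 = 15715.1250
edge 3: (15.5,39)→(7,40)  cross = 15.5·40 − 7·39 = 347.0000; (r_i+r_j)·cross = 22.5·347.0000 = 7807.5000
edge 4: (7,40)→(1.5,34)  cross = 7·34 − 1.5·40 = 178.0000; (r_i+r_j)·cross = 8.5·178.0000 = 1513.0000
Σcross = 908.7500 → A = |Σcross|/2 = 454.3750 mm²
Σ(r_i+r_j)·cross = 24352.8750 → first moment M = |Σ|/6 = 4058.8125
R_c = M/A = 4058.8125/454.3750 = 8.9327 mm
θ = 157° = 2.740167 rad
V = θ·R_c·A = 2.740167·8.9327·454.3750 = 11121.824 mm³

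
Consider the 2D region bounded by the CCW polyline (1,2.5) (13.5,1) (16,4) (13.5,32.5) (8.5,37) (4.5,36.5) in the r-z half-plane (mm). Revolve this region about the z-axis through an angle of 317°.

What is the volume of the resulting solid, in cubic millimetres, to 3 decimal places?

Profile (r,z), 6 vertices: (1,2.5) (13.5,1) (16,4) (13.5,32.5) (8.5,37) (4.5,36.5)
edge 0: (1,2.5)→(13.5,1)  cross = 1·1 − 13.5·2.5 = -32.7500; (r_i+r_j)·cross = 14.5·-32.7500 = -474.8750
edge 1: (13.5,1)→(16,4)  cross = 13.5·4 − 16·1 = 38.0000; (r_i+r_j)·cross = 29.5·38.0000 = 1121.0000
edge 2: (16,4)→(13.5,32.5)  cross = 16·32.5 − 13.5·4 = 466.0000; (r_i+r_j)·cross = 29.5·466.0000 = 13747.0000
edge 3: (13.5,32.5)→(8.5,37)  cross = 13.5·37 − 8.5·32.5 = 223.2500; (r_i+r_j)·cross = 22·223.2500 = 4911.5000
edge 4: (8.5,37)→(4.5,36.5)  cross = 8.5·36.5 − 4.5·37 = 143.7500; (r_i+r_j)·cross = 13·143.7500 = 1868.7500
edge 5: (4.5,36.5)→(1,2.5)  cross = 4.5·2.5 − 1·36.5 = -25.2500; (r_i+r_j)·cross = 5.5·-25.2500 = -138.8750
Σcross = 813.0000 → A = |Σcross|/2 = 406.5000 mm²
Σ(r_i+r_j)·cross = 21034.5000 → first moment M = |Σ|/6 = 3505.7500
R_c = M/A = 3505.7500/406.5000 = 8.6242 mm
θ = 317° = 5.532694 rad
V = θ·R_c·A = 5.532694·8.6242·406.5000 = 19396.241 mm³

Volume = 19396.241 mm³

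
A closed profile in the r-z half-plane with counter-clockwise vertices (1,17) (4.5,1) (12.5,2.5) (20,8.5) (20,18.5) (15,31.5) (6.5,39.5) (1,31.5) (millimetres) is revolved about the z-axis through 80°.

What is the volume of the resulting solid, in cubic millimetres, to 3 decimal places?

Volume = 7278.285 mm³

Profile (r,z), 8 vertices: (1,17) (4.5,1) (12.5,2.5) (20,8.5) (20,18.5) (15,31.5) (6.5,39.5) (1,31.5)
edge 0: (1,17)→(4.5,1)  cross = 1·1 − 4.5·17 = -75.5000; (r_i+r_j)·cross = 5.5·-75.5000 = -415.2500
edge 1: (4.5,1)→(12.5,2.5)  cross = 4.5·2.5 − 12.5·1 = -1.2500; (r_i+r_j)·cross = 17·-1.2500 = -21.2500
edge 2: (12.5,2.5)→(20,8.5)  cross = 12.5·8.5 − 20·2.5 = 56.2500; (r_i+r_j)·cross = 32.5·56.2500 = 1828.1250
edge 3: (20,8.5)→(20,18.5)  cross = 20·18.5 − 20·8.5 = 200.0000; (r_i+r_j)·cross = 40·200.0000 = 8000.0000
edge 4: (20,18.5)→(15,31.5)  cross = 20·31.5 − 15·18.5 = 352.5000; (r_i+r_j)·cross = 35·352.5000 = 12337.5000
edge 5: (15,31.5)→(6.5,39.5)  cross = 15·39.5 − 6.5·31.5 = 387.7500; (r_i+r_j)·cross = 21.5·387.7500 = 8336.6250
edge 6: (6.5,39.5)→(1,31.5)  cross = 6.5·31.5 − 1·39.5 = 165.2500; (r_i+r_j)·cross = 7.5·165.2500 = 1239.3750
edge 7: (1,31.5)→(1,17)  cross = 1·17 − 1·31.5 = -14.5000; (r_i+r_j)·cross = 2·-14.5000 = -29.0000
Σcross = 1070.5000 → A = |Σcross|/2 = 535.2500 mm²
Σ(r_i+r_j)·cross = 31276.1250 → first moment M = |Σ|/6 = 5212.6875
R_c = M/A = 5212.6875/535.2500 = 9.7388 mm
θ = 80° = 1.396263 rad
V = θ·R_c·A = 1.396263·9.7388·535.2500 = 7278.285 mm³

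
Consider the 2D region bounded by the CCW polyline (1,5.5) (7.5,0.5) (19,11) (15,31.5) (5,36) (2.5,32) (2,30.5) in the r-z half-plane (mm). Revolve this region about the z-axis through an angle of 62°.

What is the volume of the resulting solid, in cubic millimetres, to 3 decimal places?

Volume = 4418.366 mm³

Profile (r,z), 7 vertices: (1,5.5) (7.5,0.5) (19,11) (15,31.5) (5,36) (2.5,32) (2,30.5)
edge 0: (1,5.5)→(7.5,0.5)  cross = 1·0.5 − 7.5·5.5 = -40.7500; (r_i+r_j)·cross = 8.5·-40.7500 = -346.3750
edge 1: (7.5,0.5)→(19,11)  cross = 7.5·11 − 19·0.5 = 73.0000; (r_i+r_j)·cross = 26.5·73.0000 = 1934.5000
edge 2: (19,11)→(15,31.5)  cross = 19·31.5 − 15·11 = 433.5000; (r_i+r_j)·cross = 34·433.5000 = 14739.0000
edge 3: (15,31.5)→(5,36)  cross = 15·36 − 5·31.5 = 382.5000; (r_i+r_j)·cross = 20·382.5000 = 7650.0000
edge 4: (5,36)→(2.5,32)  cross = 5·32 − 2.5·36 = 70.0000; (r_i+r_j)·cross = 7.5·70.0000 = 525.0000
edge 5: (2.5,32)→(2,30.5)  cross = 2.5·30.5 − 2·32 = 12.2500; (r_i+r_j)·cross = 4.5·12.2500 = 55.1250
edge 6: (2,30.5)→(1,5.5)  cross = 2·5.5 − 1·30.5 = -19.5000; (r_i+r_j)·cross = 3·-19.5000 = -58.5000
Σcross = 911.0000 → A = |Σcross|/2 = 455.5000 mm²
Σ(r_i+r_j)·cross = 24498.7500 → first moment M = |Σ|/6 = 4083.1250
R_c = M/A = 4083.1250/455.5000 = 8.9641 mm
θ = 62° = 1.082104 rad
V = θ·R_c·A = 1.082104·8.9641·455.5000 = 4418.366 mm³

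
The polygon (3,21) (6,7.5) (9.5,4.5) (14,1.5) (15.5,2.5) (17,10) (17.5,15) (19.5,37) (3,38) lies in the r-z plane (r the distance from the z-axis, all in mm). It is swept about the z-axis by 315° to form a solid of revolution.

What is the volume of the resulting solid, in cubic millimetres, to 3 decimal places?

Profile (r,z), 9 vertices: (3,21) (6,7.5) (9.5,4.5) (14,1.5) (15.5,2.5) (17,10) (17.5,15) (19.5,37) (3,38)
edge 0: (3,21)→(6,7.5)  cross = 3·7.5 − 6·21 = -103.5000; (r_i+r_j)·cross = 9·-103.5000 = -931.5000
edge 1: (6,7.5)→(9.5,4.5)  cross = 6·4.5 − 9.5·7.5 = -44.2500; (r_i+r_j)·cross = 15.5·-44.2500 = -685.8750
edge 2: (9.5,4.5)→(14,1.5)  cross = 9.5·1.5 − 14·4.5 = -48.7500; (r_i+r_j)·cross = 23.5·-48.7500 = -1145.6250
edge 3: (14,1.5)→(15.5,2.5)  cross = 14·2.5 − 15.5·1.5 = 11.7500; (r_i+r_j)·cross = 29.5·11.7500 = 346.6250
edge 4: (15.5,2.5)→(17,10)  cross = 15.5·10 − 17·2.5 = 112.5000; (r_i+r_j)·cross = 32.5·112.5000 = 3656.2500
edge 5: (17,10)→(17.5,15)  cross = 17·15 − 17.5·10 = 80.0000; (r_i+r_j)·cross = 34.5·80.0000 = 2760.0000
edge 6: (17.5,15)→(19.5,37)  cross = 17.5·37 − 19.5·15 = 355.0000; (r_i+r_j)·cross = 37·355.0000 = 13135.0000
edge 7: (19.5,37)→(3,38)  cross = 19.5·38 − 3·37 = 630.0000; (r_i+r_j)·cross = 22.5·630.0000 = 14175.0000
edge 8: (3,38)→(3,21)  cross = 3·21 − 3·38 = -51.0000; (r_i+r_j)·cross = 6·-51.0000 = -306.0000
Σcross = 941.7500 → A = |Σcross|/2 = 470.8750 mm²
Σ(r_i+r_j)·cross = 31003.8750 → first moment M = |Σ|/6 = 5167.3125
R_c = M/A = 5167.3125/470.8750 = 10.9739 mm
θ = 315° = 5.497787 rad
V = θ·R_c·A = 5.497787·10.9739·470.8750 = 28408.784 mm³

Volume = 28408.784 mm³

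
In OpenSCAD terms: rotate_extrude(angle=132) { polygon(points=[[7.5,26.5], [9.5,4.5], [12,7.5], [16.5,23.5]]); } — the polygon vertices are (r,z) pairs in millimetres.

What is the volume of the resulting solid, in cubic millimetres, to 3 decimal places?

Volume = 2856.371 mm³

Profile (r,z), 4 vertices: (7.5,26.5) (9.5,4.5) (12,7.5) (16.5,23.5)
edge 0: (7.5,26.5)→(9.5,4.5)  cross = 7.5·4.5 − 9.5·26.5 = -218.0000; (r_i+r_j)·cross = 17·-218.0000 = -3706.0000
edge 1: (9.5,4.5)→(12,7.5)  cross = 9.5·7.5 − 12·4.5 = 17.2500; (r_i+r_j)·cross = 21.5·17.2500 = 370.8750
edge 2: (12,7.5)→(16.5,23.5)  cross = 12·23.5 − 16.5·7.5 = 158.2500; (r_i+r_j)·cross = 28.5·158.2500 = 4510.1250
edge 3: (16.5,23.5)→(7.5,26.5)  cross = 16.5·26.5 − 7.5·23.5 = 261.0000; (r_i+r_j)·cross = 24·261.0000 = 6264.0000
Σcross = 218.5000 → A = |Σcross|/2 = 109.2500 mm²
Σ(r_i+r_j)·cross = 7439.0000 → first moment M = |Σ|/6 = 1239.8333
R_c = M/A = 1239.8333/109.2500 = 11.3486 mm
θ = 132° = 2.303835 rad
V = θ·R_c·A = 2.303835·11.3486·109.2500 = 2856.371 mm³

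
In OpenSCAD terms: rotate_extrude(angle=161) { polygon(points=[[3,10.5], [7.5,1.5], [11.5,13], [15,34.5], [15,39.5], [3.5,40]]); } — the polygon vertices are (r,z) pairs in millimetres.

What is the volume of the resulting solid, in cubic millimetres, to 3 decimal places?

Profile (r,z), 6 vertices: (3,10.5) (7.5,1.5) (11.5,13) (15,34.5) (15,39.5) (3.5,40)
edge 0: (3,10.5)→(7.5,1.5)  cross = 3·1.5 − 7.5·10.5 = -74.2500; (r_i+r_j)·cross = 10.5·-74.2500 = -779.6250
edge 1: (7.5,1.5)→(11.5,13)  cross = 7.5·13 − 11.5·1.5 = 80.2500; (r_i+r_j)·cross = 19·80.2500 = 1524.7500
edge 2: (11.5,13)→(15,34.5)  cross = 11.5·34.5 − 15·13 = 201.7500; (r_i+r_j)·cross = 26.5·201.7500 = 5346.3750
edge 3: (15,34.5)→(15,39.5)  cross = 15·39.5 − 15·34.5 = 75.0000; (r_i+r_j)·cross = 30·75.0000 = 2250.0000
edge 4: (15,39.5)→(3.5,40)  cross = 15·40 − 3.5·39.5 = 461.7500; (r_i+r_j)·cross = 18.5·461.7500 = 8542.3750
edge 5: (3.5,40)→(3,10.5)  cross = 3.5·10.5 − 3·40 = -83.2500; (r_i+r_j)·cross = 6.5·-83.2500 = -541.1250
Σcross = 661.2500 → A = |Σcross|/2 = 330.6250 mm²
Σ(r_i+r_j)·cross = 16342.7500 → first moment M = |Σ|/6 = 2723.7917
R_c = M/A = 2723.7917/330.6250 = 8.2383 mm
θ = 161° = 2.809980 rad
V = θ·R_c·A = 2.809980·8.2383·330.6250 = 7653.800 mm³

Volume = 7653.800 mm³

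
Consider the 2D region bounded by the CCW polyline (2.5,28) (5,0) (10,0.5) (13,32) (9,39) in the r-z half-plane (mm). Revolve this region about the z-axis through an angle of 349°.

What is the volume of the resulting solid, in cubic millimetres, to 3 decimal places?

Profile (r,z), 5 vertices: (2.5,28) (5,0) (10,0.5) (13,32) (9,39)
edge 0: (2.5,28)→(5,0)  cross = 2.5·0 − 5·28 = -140.0000; (r_i+r_j)·cross = 7.5·-140.0000 = -1050.0000
edge 1: (5,0)→(10,0.5)  cross = 5·0.5 − 10·0 = 2.5000; (r_i+r_j)·cross = 15·2.5000 = 37.5000
edge 2: (10,0.5)→(13,32)  cross = 10·32 − 13·0.5 = 313.5000; (r_i+r_j)·cross = 23·313.5000 = 7210.5000
edge 3: (13,32)→(9,39)  cross = 13·39 − 9·32 = 219.0000; (r_i+r_j)·cross = 22·219.0000 = 4818.0000
edge 4: (9,39)→(2.5,28)  cross = 9·28 − 2.5·39 = 154.5000; (r_i+r_j)·cross = 11.5·154.5000 = 1776.7500
Σcross = 549.5000 → A = |Σcross|/2 = 274.7500 mm²
Σ(r_i+r_j)·cross = 12792.7500 → first moment M = |Σ|/6 = 2132.1250
R_c = M/A = 2132.1250/274.7500 = 7.7602 mm
θ = 349° = 6.091199 rad
V = θ·R_c·A = 6.091199·7.7602·274.7500 = 12987.198 mm³

Volume = 12987.198 mm³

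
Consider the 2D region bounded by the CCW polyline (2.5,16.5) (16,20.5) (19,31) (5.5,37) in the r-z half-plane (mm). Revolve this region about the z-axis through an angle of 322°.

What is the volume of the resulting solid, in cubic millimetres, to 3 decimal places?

Volume = 12011.611 mm³

Profile (r,z), 4 vertices: (2.5,16.5) (16,20.5) (19,31) (5.5,37)
edge 0: (2.5,16.5)→(16,20.5)  cross = 2.5·20.5 − 16·16.5 = -212.7500; (r_i+r_j)·cross = 18.5·-212.7500 = -3935.8750
edge 1: (16,20.5)→(19,31)  cross = 16·31 − 19·20.5 = 106.5000; (r_i+r_j)·cross = 35·106.5000 = 3727.5000
edge 2: (19,31)→(5.5,37)  cross = 19·37 − 5.5·31 = 532.5000; (r_i+r_j)·cross = 24.5·532.5000 = 13046.2500
edge 3: (5.5,37)→(2.5,16.5)  cross = 5.5·16.5 − 2.5·37 = -1.7500; (r_i+r_j)·cross = 8·-1.7500 = -14.0000
Σcross = 424.5000 → A = |Σcross|/2 = 212.2500 mm²
Σ(r_i+r_j)·cross = 12823.8750 → first moment M = |Σ|/6 = 2137.3125
R_c = M/A = 2137.3125/212.2500 = 10.0698 mm
θ = 322° = 5.619960 rad
V = θ·R_c·A = 5.619960·10.0698·212.2500 = 12011.611 mm³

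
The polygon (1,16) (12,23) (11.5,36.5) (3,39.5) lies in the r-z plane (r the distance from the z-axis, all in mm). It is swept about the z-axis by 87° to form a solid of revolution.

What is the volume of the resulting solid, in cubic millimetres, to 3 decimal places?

Profile (r,z), 4 vertices: (1,16) (12,23) (11.5,36.5) (3,39.5)
edge 0: (1,16)→(12,23)  cross = 1·23 − 12·16 = -169.0000; (r_i+r_j)·cross = 13·-169.0000 = -2197.0000
edge 1: (12,23)→(11.5,36.5)  cross = 12·36.5 − 11.5·23 = 173.5000; (r_i+r_j)·cross = 23.5·173.5000 = 4077.2500
edge 2: (11.5,36.5)→(3,39.5)  cross = 11.5·39.5 − 3·36.5 = 344.7500; (r_i+r_j)·cross = 14.5·344.7500 = 4998.8750
edge 3: (3,39.5)→(1,16)  cross = 3·16 − 1·39.5 = 8.5000; (r_i+r_j)·cross = 4·8.5000 = 34.0000
Σcross = 357.7500 → A = |Σcross|/2 = 178.8750 mm²
Σ(r_i+r_j)·cross = 6913.1250 → first moment M = |Σ|/6 = 1152.1875
R_c = M/A = 1152.1875/178.8750 = 6.4413 mm
θ = 87° = 1.518436 rad
V = θ·R_c·A = 1.518436·6.4413·178.8750 = 1749.523 mm³

Volume = 1749.523 mm³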